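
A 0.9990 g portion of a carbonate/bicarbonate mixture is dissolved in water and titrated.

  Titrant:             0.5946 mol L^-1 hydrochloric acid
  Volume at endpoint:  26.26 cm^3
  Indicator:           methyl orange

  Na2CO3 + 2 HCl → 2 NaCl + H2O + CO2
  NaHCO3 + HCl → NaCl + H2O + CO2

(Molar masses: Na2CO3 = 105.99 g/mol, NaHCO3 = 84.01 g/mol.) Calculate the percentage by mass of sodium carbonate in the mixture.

n(HCl) = 0.02626 × 0.5946 = 0.01561 mol
Let x = n(Na2CO3), y = n(NaHCO3).
Titrant: 2x + 1y = 0.01561;  mass: 105.99x + 84.01y = 0.9990
Solving, x = 5.042 × 10^-3 mol, y = 5.530 × 10^-3 mol
mass of Na2CO3 = 5.042 × 10^-3 × 105.99 = 0.5344 g
% Na2CO3 = 0.5344 / 0.9990 × 100 = 53.49 %

53.49 %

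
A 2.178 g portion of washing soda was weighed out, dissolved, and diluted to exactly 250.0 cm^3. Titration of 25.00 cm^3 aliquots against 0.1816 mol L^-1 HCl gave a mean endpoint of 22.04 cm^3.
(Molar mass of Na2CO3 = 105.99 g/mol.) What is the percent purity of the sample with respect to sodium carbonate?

97.39 %

Na2CO3 + 2 HCl → 2 NaCl + H2O + CO2
n(HCl) per titration = 0.02204 × 0.1816 = 4.002 × 10^-3 mol
From the 1:2 ratio, n(Na2CO3) in each aliquot = 1/2 × 4.002 × 10^-3 = 2.001 × 10^-3 mol
n(Na2CO3) in the whole flask = 2.001 × 10^-3 × 250.0/25.00 = 0.02001 mol
mass of Na2CO3 = 0.02001 × 105.99 = 2.121 g
% Na2CO3 = 2.121 / 2.178 × 100 = 97.39 %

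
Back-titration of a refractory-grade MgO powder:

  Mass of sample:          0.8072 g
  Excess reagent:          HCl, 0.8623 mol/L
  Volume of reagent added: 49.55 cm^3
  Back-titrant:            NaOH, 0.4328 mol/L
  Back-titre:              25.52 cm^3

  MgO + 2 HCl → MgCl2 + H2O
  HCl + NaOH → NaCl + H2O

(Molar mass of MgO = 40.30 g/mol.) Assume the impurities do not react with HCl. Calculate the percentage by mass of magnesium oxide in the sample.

79.09 %

n(HCl) added = 0.04955 × 0.8623 = 0.04273 mol
n(NaOH) used in back-titration = 0.02552 × 0.4328 = 0.01105 mol
n(HCl) left over = 0.01105 mol (1:1 ratio)
n(HCl) consumed by analyte = 0.04273 − 0.01105 = 0.03168 mol
From the 1:2 ratio, n(MgO) = 1/2 × 0.03168 = 0.01584 mol
mass of MgO = 0.01584 × 40.30 = 0.6384 g
% MgO = 0.6384 / 0.8072 × 100 = 79.09 %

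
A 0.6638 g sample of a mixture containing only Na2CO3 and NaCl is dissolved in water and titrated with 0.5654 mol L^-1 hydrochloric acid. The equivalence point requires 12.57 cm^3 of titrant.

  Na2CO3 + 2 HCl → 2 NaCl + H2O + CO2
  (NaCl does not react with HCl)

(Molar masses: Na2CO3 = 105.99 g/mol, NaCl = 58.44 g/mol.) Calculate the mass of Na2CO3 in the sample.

n(HCl) = 0.01257 × 0.5654 = 7.107 × 10^-3 mol
Let x = n(Na2CO3), y = n(NaCl).
Titrant: 2x = 7.107 × 10^-3;  mass: 105.99x + 58.44y = 0.6638
Solving, x = 3.554 × 10^-3 mol, y = 4.914 × 10^-3 mol
mass of Na2CO3 = 3.554 × 10^-3 × 105.99 = 0.3766 g

0.3766 g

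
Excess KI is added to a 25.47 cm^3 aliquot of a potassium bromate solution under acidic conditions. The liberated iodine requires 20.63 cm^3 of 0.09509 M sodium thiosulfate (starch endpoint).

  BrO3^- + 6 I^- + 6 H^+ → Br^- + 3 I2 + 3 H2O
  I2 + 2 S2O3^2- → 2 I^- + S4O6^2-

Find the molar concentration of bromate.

n(S2O3^2-) = 0.02063 × 0.09509 = 1.962 × 10^-3 mol
n(I2) = n(S2O3^2-)/2 = 9.809 × 10^-4 mol
From the 1:3 ratio, n(BrO3^-) in the aliquot = 1/3 × 9.809 × 10^-4 = 3.270 × 10^-4 mol
[BrO3^-] = 3.270 × 10^-4 / 0.02547 = 0.01284 mol/L

0.01284 M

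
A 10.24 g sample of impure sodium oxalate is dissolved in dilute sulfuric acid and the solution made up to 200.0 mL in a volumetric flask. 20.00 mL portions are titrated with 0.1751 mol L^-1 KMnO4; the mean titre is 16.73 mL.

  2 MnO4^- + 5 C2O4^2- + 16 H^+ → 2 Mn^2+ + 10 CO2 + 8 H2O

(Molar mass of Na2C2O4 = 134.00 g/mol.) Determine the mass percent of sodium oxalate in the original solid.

n(KMnO4) per titration = 0.01673 × 0.1751 = 2.929 × 10^-3 mol
From the 5:2 ratio, n(Na2C2O4) in each aliquot = 5/2 × 2.929 × 10^-3 = 7.324 × 10^-3 mol
n(Na2C2O4) in the whole flask = 7.324 × 10^-3 × 200.0/20.00 = 0.07324 mol
mass of Na2C2O4 = 0.07324 × 134.00 = 9.814 g
% Na2C2O4 = 9.814 / 10.24 × 100 = 95.84 %

95.84 %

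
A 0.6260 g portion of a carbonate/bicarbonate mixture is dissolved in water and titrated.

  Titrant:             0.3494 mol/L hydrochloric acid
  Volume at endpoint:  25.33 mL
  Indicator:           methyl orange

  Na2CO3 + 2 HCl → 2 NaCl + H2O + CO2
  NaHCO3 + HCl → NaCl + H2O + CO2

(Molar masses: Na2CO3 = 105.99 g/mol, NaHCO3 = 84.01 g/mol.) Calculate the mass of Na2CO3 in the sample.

n(HCl) = 0.02533 × 0.3494 = 8.850 × 10^-3 mol
Let x = n(Na2CO3), y = n(NaHCO3).
Titrant: 2x + 1y = 8.850 × 10^-3;  mass: 105.99x + 84.01y = 0.6260
Solving, x = 1.894 × 10^-3 mol, y = 5.061 × 10^-3 mol
mass of Na2CO3 = 1.894 × 10^-3 × 105.99 = 0.2008 g

0.2008 g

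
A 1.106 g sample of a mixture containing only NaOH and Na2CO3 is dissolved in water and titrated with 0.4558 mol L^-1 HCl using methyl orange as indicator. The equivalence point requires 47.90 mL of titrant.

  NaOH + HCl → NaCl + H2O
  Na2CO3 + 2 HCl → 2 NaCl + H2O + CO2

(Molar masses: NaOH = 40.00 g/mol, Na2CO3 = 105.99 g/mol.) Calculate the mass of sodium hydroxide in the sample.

n(HCl) = 0.04790 × 0.4558 = 0.02183 mol
Let x = n(NaOH), y = n(Na2CO3).
Titrant: 1x + 2y = 0.02183;  mass: 40.00x + 105.99y = 1.106
Solving, x = 3.927 × 10^-3 mol, y = 8.953 × 10^-3 mol
mass of NaOH = 3.927 × 10^-3 × 40.00 = 0.1571 g

0.1571 g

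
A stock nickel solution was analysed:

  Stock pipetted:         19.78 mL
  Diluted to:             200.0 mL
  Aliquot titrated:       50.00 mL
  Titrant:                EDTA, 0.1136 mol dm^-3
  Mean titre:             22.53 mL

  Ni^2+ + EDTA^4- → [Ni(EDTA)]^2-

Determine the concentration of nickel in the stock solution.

0.5176 mol/L

n(EDTA) = 0.02253 × 0.1136 = 2.559 × 10^-3 mol
n(Ni2+) in the aliquot = 2.559 × 10^-3 mol (1:1 ratio)
[Ni2+]_dilute = 2.559 × 10^-3 / 0.05000 = 0.05119 mol/L
Dilution factor = 200.0 / 19.78 = 10.11
[Ni2+]_stock = 0.05119 × 10.11 = 0.5176 mol/L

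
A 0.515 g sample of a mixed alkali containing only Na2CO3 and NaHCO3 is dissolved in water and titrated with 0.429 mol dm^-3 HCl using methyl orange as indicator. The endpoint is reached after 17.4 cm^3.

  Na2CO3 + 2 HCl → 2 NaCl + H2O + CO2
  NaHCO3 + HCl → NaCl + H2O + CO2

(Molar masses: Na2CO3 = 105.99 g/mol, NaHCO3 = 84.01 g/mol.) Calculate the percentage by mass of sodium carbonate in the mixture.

37.2 %

n(HCl) = 0.0174 × 0.429 = 7.46 × 10^-3 mol
Let x = n(Na2CO3), y = n(NaHCO3).
Titrant: 2x + 1y = 7.46 × 10^-3;  mass: 105.99x + 84.01y = 0.515
Solving, x = 1.81 × 10^-3 mol, y = 3.85 × 10^-3 mol
mass of Na2CO3 = 1.81 × 10^-3 × 105.99 = 0.192 g
% Na2CO3 = 0.192 / 0.515 × 100 = 37.2 %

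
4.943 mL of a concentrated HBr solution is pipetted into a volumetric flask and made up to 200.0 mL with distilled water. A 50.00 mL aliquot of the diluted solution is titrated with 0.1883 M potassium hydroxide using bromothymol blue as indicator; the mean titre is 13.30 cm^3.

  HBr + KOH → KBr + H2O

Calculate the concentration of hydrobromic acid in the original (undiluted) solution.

n(KOH) = 0.01330 × 0.1883 = 2.504 × 10^-3 mol
n(HBr) in the aliquot = 2.504 × 10^-3 mol (1:1 ratio)
[HBr]_dilute = 2.504 × 10^-3 / 0.05000 = 0.05009 mol/L
Dilution factor = 200.0 / 4.943 = 40.46
[HBr]_stock = 0.05009 × 40.46 = 2.027 mol/L

2.027 M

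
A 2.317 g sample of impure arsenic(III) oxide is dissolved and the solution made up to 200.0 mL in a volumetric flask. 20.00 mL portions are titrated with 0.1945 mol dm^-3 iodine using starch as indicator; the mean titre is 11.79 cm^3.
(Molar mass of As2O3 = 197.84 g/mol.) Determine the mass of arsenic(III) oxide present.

2.268 g

As2O3 + 2 I2 + 2 H2O → As2O5 + 4 HI
n(I2) per titration = 0.01179 × 0.1945 = 2.293 × 10^-3 mol
From the 1:2 ratio, n(As2O3) in each aliquot = 1/2 × 2.293 × 10^-3 = 1.147 × 10^-3 mol
n(As2O3) in the whole flask = 1.147 × 10^-3 × 200.0/20.00 = 0.01147 mol
mass of As2O3 = 0.01147 × 197.84 = 2.268 g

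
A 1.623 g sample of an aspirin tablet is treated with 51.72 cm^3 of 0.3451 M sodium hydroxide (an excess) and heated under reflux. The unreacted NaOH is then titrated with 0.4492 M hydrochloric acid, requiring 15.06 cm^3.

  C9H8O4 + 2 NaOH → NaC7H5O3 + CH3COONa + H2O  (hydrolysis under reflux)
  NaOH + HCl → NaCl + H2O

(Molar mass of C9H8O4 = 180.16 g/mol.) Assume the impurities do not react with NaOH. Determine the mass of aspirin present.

n(NaOH) added = 0.05172 × 0.3451 = 0.01785 mol
n(HCl) used in back-titration = 0.01506 × 0.4492 = 6.765 × 10^-3 mol
n(NaOH) left over = 6.765 × 10^-3 mol (1:1 ratio)
n(NaOH) consumed by analyte = 0.01785 − 6.765 × 10^-3 = 0.01108 mol
From the 1:2 ratio, n(C9H8O4) = 1/2 × 0.01108 = 5.542 × 10^-3 mol
mass of C9H8O4 = 5.542 × 10^-3 × 180.16 = 0.9984 g

0.9984 g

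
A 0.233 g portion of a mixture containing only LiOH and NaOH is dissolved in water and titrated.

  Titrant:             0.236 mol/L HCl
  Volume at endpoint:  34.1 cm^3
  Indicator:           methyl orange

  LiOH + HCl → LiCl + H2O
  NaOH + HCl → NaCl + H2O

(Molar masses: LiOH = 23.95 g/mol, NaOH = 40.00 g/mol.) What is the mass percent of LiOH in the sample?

n(HCl) = 0.0341 × 0.236 = 8.05 × 10^-3 mol
Let x = n(LiOH), y = n(NaOH).
Titrant: 1x + 1y = 8.05 × 10^-3;  mass: 23.95x + 40.00y = 0.233
Solving, x = 5.54 × 10^-3 mol, y = 2.51 × 10^-3 mol
mass of LiOH = 5.54 × 10^-3 × 23.95 = 0.133 g
% LiOH = 0.133 / 0.233 × 100 = 56.9 %

56.9 %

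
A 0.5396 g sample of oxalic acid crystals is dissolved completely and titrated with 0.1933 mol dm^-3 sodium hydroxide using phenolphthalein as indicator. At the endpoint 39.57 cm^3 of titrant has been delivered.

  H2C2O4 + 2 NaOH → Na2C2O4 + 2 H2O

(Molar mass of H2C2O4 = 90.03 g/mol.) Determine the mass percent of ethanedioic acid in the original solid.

n(NaOH) = 0.03957 L × 0.1933 mol/L = 7.649 × 10^-3 mol
From the 1:2 ratio, n(H2C2O4) = 1/2 × 7.649 × 10^-3 = 3.824 × 10^-3 mol
mass of H2C2O4 = 3.824 × 10^-3 × 90.03 g/mol = 0.3443 g
% H2C2O4 = 0.3443 / 0.5396 × 100 = 63.81 %

63.81 %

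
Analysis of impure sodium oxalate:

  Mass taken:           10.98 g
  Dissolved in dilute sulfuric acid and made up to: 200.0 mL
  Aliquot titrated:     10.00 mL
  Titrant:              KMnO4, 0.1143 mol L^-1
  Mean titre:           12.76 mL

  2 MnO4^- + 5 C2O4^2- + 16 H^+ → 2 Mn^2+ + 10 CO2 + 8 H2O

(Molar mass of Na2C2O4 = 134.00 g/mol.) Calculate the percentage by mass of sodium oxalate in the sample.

89.00 %

n(KMnO4) per titration = 0.01276 × 0.1143 = 1.458 × 10^-3 mol
From the 5:2 ratio, n(Na2C2O4) in each aliquot = 5/2 × 1.458 × 10^-3 = 3.646 × 10^-3 mol
n(Na2C2O4) in the whole flask = 3.646 × 10^-3 × 200.0/10.00 = 0.07292 mol
mass of Na2C2O4 = 0.07292 × 134.00 = 9.772 g
% Na2C2O4 = 9.772 / 10.98 × 100 = 89.00 %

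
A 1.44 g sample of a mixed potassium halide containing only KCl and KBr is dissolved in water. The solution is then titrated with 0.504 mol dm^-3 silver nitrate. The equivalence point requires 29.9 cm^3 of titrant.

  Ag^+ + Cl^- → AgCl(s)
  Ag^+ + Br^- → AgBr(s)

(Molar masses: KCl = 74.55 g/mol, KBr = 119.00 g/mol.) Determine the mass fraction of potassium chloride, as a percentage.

41.1 %

n(AgNO3) = 0.0299 × 0.504 = 0.0151 mol
Let x = n(KCl), y = n(KBr).
Titrant: 1x + 1y = 0.0151;  mass: 74.55x + 119.00y = 1.44
Solving, x = 7.95 × 10^-3 mol, y = 7.12 × 10^-3 mol
mass of KCl = 7.95 × 10^-3 × 74.55 = 0.593 g
% KCl = 0.593 / 1.44 × 100 = 41.1 %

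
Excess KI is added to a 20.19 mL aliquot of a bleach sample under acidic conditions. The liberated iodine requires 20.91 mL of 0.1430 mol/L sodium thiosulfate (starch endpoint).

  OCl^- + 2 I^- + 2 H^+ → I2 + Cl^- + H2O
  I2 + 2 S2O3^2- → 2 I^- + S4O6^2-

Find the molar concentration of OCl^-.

n(S2O3^2-) = 0.02091 × 0.1430 = 2.990 × 10^-3 mol
n(I2) = n(S2O3^2-)/2 = 1.495 × 10^-3 mol
n(OCl^-) in the aliquot = 1.495 × 10^-3 mol (1:1 ratio)
[OCl^-] = 1.495 × 10^-3 / 0.02019 = 0.07405 mol/L

0.07405 mol/L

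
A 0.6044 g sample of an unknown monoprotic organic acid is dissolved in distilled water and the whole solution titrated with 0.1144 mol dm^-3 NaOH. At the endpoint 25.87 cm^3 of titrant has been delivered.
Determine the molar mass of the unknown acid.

n(NaOH) = 0.02587 L × 0.1144 mol/L = 2.960 × 10^-3 mol
n(HA) = 2.960 × 10^-3 mol (1:1 ratio)
M = m / n = 0.6044 g / 2.960 × 10^-3 mol = 204.2 g/mol

204.2 g/mol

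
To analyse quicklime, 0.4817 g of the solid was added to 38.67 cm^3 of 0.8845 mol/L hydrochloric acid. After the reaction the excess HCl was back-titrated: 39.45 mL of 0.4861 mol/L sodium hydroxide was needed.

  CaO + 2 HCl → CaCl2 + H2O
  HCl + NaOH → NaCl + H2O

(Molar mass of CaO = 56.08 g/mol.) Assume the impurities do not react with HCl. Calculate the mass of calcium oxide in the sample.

n(HCl) added = 0.03867 × 0.8845 = 0.03420 mol
n(NaOH) used in back-titration = 0.03945 × 0.4861 = 0.01918 mol
n(HCl) left over = 0.01918 mol (1:1 ratio)
n(HCl) consumed by analyte = 0.03420 − 0.01918 = 0.01503 mol
From the 1:2 ratio, n(CaO) = 1/2 × 0.01503 = 7.513 × 10^-3 mol
mass of CaO = 7.513 × 10^-3 × 56.08 = 0.4214 g

0.4214 g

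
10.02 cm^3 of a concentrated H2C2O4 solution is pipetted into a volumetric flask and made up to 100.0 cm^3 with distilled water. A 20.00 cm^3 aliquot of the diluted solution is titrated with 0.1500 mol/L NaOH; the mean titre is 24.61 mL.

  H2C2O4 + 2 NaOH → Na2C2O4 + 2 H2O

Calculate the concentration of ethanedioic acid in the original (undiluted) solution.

0.9210 mol/L

n(NaOH) = 0.02461 × 0.1500 = 3.691 × 10^-3 mol
From the 1:2 ratio, n(H2C2O4) in the aliquot = 1/2 × 3.691 × 10^-3 = 1.846 × 10^-3 mol
[H2C2O4]_dilute = 1.846 × 10^-3 / 0.02000 = 0.09229 mol/L
Dilution factor = 100.0 / 10.02 = 9.980
[H2C2O4]_stock = 0.09229 × 9.980 = 0.9210 mol/L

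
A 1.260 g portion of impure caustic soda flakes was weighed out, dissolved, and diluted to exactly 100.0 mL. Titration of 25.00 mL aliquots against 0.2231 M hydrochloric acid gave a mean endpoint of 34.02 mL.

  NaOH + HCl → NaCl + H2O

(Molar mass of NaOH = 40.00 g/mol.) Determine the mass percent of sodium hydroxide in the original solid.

n(HCl) per titration = 0.03402 × 0.2231 = 7.590 × 10^-3 mol
n(NaOH) in each aliquot = 7.590 × 10^-3 mol (1:1 ratio)
n(NaOH) in the whole flask = 7.590 × 10^-3 × 100.0/25.00 = 0.03036 mol
mass of NaOH = 0.03036 × 40.00 = 1.214 g
% NaOH = 1.214 / 1.260 × 100 = 96.38 %

96.38 %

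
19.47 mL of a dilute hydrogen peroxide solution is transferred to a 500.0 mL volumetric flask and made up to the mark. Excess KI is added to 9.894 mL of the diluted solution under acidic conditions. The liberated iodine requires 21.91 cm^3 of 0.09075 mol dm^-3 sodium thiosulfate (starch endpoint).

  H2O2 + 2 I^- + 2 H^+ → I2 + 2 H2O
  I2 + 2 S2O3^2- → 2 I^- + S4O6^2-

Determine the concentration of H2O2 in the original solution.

n(S2O3^2-) = 0.02191 × 0.09075 = 1.988 × 10^-3 mol
n(I2) = n(S2O3^2-)/2 = 9.942 × 10^-4 mol
n(H2O2) in the aliquot = 9.942 × 10^-4 mol (1:1 ratio)
[H2O2]_dilute = 9.942 × 10^-4 / 0.009894 = 0.1005 mol/L
[H2O2]_original = 0.1005 × 500.0/19.47 = 2.580 mol/L

2.580 mol/L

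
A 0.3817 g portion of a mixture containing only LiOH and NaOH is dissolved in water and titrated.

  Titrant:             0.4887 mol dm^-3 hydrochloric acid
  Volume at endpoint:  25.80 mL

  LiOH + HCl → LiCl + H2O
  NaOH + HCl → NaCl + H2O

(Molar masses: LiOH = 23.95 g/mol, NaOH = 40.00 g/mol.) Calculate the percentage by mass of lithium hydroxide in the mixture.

47.94 %

n(HCl) = 0.02580 × 0.4887 = 0.01261 mol
Let x = n(LiOH), y = n(NaOH).
Titrant: 1x + 1y = 0.01261;  mass: 23.95x + 40.00y = 0.3817
Solving, x = 7.641 × 10^-3 mol, y = 4.967 × 10^-3 mol
mass of LiOH = 7.641 × 10^-3 × 23.95 = 0.1830 g
% LiOH = 0.1830 / 0.3817 × 100 = 47.94 %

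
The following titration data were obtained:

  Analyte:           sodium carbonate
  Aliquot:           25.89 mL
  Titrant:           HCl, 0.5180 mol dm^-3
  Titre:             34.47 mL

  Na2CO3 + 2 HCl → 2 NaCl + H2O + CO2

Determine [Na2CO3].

n(HCl) = 0.03447 L × 0.5180 mol/L = 0.01786 mol
From the 1:2 mole ratio, n(Na2CO3) = 1/2 × 0.01786 = 8.928 × 10^-3 mol
[Na2CO3] = 8.928 × 10^-3 mol / 0.02589 L = 0.3448 mol/L

0.3448 mol/L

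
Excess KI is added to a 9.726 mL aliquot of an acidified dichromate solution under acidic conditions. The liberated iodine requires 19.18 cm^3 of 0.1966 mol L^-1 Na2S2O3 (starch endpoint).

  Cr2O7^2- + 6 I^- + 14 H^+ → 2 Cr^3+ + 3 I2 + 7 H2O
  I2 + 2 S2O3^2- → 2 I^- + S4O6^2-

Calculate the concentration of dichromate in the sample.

n(S2O3^2-) = 0.01918 × 0.1966 = 3.771 × 10^-3 mol
n(I2) = n(S2O3^2-)/2 = 1.885 × 10^-3 mol
From the 1:3 ratio, n(Cr2O7^2-) in the aliquot = 1/3 × 1.885 × 10^-3 = 6.285 × 10^-4 mol
[Cr2O7^2-] = 6.285 × 10^-4 / 0.009726 = 0.06462 mol/L

0.06462 mol/L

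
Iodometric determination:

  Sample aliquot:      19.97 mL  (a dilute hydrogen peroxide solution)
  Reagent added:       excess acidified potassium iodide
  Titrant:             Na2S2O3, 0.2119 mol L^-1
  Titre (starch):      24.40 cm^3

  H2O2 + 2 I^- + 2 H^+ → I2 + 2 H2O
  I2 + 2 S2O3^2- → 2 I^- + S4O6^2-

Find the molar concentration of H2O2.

n(S2O3^2-) = 0.02440 × 0.2119 = 5.170 × 10^-3 mol
n(I2) = n(S2O3^2-)/2 = 2.585 × 10^-3 mol
n(H2O2) in the aliquot = 2.585 × 10^-3 mol (1:1 ratio)
[H2O2] = 2.585 × 10^-3 / 0.01997 = 0.1295 mol/L

0.1295 mol/L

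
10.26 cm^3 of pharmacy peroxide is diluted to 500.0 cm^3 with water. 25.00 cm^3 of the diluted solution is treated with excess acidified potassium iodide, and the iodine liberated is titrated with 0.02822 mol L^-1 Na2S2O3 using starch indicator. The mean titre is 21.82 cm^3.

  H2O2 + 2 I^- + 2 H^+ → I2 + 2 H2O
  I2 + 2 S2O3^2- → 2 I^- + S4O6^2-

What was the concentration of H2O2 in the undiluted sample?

n(S2O3^2-) = 0.02182 × 0.02822 = 6.158 × 10^-4 mol
n(I2) = n(S2O3^2-)/2 = 3.079 × 10^-4 mol
n(H2O2) in the aliquot = 3.079 × 10^-4 mol (1:1 ratio)
[H2O2]_dilute = 3.079 × 10^-4 / 0.02500 = 0.01232 mol/L
[H2O2]_original = 0.01232 × 500.0/10.26 = 0.6002 mol/L

0.6002 mol/L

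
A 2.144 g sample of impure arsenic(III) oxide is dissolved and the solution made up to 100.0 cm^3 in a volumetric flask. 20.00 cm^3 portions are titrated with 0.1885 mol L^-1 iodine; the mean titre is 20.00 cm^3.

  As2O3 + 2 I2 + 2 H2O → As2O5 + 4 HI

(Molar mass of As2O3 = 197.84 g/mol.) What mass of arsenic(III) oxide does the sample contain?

1.865 g

n(I2) per titration = 0.02000 × 0.1885 = 3.770 × 10^-3 mol
From the 1:2 ratio, n(As2O3) in each aliquot = 1/2 × 3.770 × 10^-3 = 1.885 × 10^-3 mol
n(As2O3) in the whole flask = 1.885 × 10^-3 × 100.0/20.00 = 9.425 × 10^-3 mol
mass of As2O3 = 9.425 × 10^-3 × 197.84 = 1.865 g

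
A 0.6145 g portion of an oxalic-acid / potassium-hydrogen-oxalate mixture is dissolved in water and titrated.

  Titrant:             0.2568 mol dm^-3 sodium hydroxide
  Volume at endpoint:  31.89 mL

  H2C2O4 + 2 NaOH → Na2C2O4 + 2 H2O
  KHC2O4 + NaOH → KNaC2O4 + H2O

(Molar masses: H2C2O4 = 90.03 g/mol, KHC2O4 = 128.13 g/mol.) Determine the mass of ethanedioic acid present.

0.2355 g

n(NaOH) = 0.03189 × 0.2568 = 8.189 × 10^-3 mol
Let x = n(H2C2O4), y = n(KHC2O4).
Titrant: 2x + 1y = 8.189 × 10^-3;  mass: 90.03x + 128.13y = 0.6145
Solving, x = 2.616 × 10^-3 mol, y = 2.958 × 10^-3 mol
mass of H2C2O4 = 2.616 × 10^-3 × 90.03 = 0.2355 g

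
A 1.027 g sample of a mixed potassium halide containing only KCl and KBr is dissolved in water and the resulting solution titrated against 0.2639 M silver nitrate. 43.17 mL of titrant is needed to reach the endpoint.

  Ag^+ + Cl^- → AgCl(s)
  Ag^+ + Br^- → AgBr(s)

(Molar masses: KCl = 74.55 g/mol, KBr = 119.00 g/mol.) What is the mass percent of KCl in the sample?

53.68 %

n(AgNO3) = 0.04317 × 0.2639 = 0.01139 mol
Let x = n(KCl), y = n(KBr).
Titrant: 1x + 1y = 0.01139;  mass: 74.55x + 119.00y = 1.027
Solving, x = 7.395 × 10^-3 mol, y = 3.997 × 10^-3 mol
mass of KCl = 7.395 × 10^-3 × 74.55 = 0.5513 g
% KCl = 0.5513 / 1.027 × 100 = 53.68 %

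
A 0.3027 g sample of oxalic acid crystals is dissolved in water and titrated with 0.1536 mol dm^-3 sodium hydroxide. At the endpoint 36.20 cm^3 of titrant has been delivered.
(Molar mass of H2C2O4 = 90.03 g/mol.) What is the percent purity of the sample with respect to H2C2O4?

H2C2O4 + 2 NaOH → Na2C2O4 + 2 H2O
n(NaOH) = 0.03620 L × 0.1536 mol/L = 5.560 × 10^-3 mol
From the 1:2 ratio, n(H2C2O4) = 1/2 × 5.560 × 10^-3 = 2.780 × 10^-3 mol
mass of H2C2O4 = 2.780 × 10^-3 × 90.03 g/mol = 0.2503 g
% H2C2O4 = 0.2503 / 0.3027 × 100 = 82.69 %

82.69 %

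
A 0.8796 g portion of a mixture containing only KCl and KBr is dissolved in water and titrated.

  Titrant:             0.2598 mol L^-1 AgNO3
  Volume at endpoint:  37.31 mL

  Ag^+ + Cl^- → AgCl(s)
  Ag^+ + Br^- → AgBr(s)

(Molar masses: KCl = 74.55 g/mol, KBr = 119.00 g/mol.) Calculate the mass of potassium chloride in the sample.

n(AgNO3) = 0.03731 × 0.2598 = 9.693 × 10^-3 mol
Let x = n(KCl), y = n(KBr).
Titrant: 1x + 1y = 9.693 × 10^-3;  mass: 74.55x + 119.00y = 0.8796
Solving, x = 6.162 × 10^-3 mol, y = 3.532 × 10^-3 mol
mass of KCl = 6.162 × 10^-3 × 74.55 = 0.4593 g

0.4593 g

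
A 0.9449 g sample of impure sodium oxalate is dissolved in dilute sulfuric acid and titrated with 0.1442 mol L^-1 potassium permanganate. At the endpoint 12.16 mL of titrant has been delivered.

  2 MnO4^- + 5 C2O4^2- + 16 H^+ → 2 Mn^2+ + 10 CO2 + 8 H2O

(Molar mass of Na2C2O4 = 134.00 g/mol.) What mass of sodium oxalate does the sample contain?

0.5874 g

n(KMnO4) = 0.01216 L × 0.1442 mol/L = 1.753 × 10^-3 mol
From the 5:2 ratio, n(Na2C2O4) = 5/2 × 1.753 × 10^-3 = 4.384 × 10^-3 mol
mass of Na2C2O4 = 4.384 × 10^-3 × 134.00 g/mol = 0.5874 g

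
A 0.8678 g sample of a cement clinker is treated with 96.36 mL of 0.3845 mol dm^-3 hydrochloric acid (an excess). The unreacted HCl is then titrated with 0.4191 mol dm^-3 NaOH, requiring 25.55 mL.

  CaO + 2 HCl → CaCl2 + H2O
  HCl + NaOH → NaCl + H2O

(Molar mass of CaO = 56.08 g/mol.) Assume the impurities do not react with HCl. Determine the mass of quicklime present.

n(HCl) added = 0.09636 × 0.3845 = 0.03705 mol
n(NaOH) used in back-titration = 0.02555 × 0.4191 = 0.01071 mol
n(HCl) left over = 0.01071 mol (1:1 ratio)
n(HCl) consumed by analyte = 0.03705 − 0.01071 = 0.02634 mol
From the 1:2 ratio, n(CaO) = 1/2 × 0.02634 = 0.01317 mol
mass of CaO = 0.01317 × 56.08 = 0.7386 g

0.7386 g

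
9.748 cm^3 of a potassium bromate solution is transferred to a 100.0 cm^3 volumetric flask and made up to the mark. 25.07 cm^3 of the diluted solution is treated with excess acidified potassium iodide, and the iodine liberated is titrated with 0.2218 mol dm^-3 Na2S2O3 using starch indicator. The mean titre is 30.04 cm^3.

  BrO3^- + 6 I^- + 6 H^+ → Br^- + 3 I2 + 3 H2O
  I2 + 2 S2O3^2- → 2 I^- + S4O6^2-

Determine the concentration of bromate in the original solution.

0.4544 mol/L

n(S2O3^2-) = 0.03004 × 0.2218 = 6.663 × 10^-3 mol
n(I2) = n(S2O3^2-)/2 = 3.331 × 10^-3 mol
From the 1:3 ratio, n(BrO3^-) in the aliquot = 1/3 × 3.331 × 10^-3 = 1.110 × 10^-3 mol
[BrO3^-]_dilute = 1.110 × 10^-3 / 0.02507 = 0.04430 mol/L
[BrO3^-]_original = 0.04430 × 100.0/9.748 = 0.4544 mol/L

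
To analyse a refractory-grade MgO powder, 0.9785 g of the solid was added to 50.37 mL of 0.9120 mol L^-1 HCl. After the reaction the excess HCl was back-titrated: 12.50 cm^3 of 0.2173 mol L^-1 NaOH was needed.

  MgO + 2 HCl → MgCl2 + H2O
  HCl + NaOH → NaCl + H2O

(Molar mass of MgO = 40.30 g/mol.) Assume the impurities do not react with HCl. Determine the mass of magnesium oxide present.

0.8709 g

n(HCl) added = 0.05037 × 0.9120 = 0.04594 mol
n(NaOH) used in back-titration = 0.01250 × 0.2173 = 2.716 × 10^-3 mol
n(HCl) left over = 2.716 × 10^-3 mol (1:1 ratio)
n(HCl) consumed by analyte = 0.04594 − 2.716 × 10^-3 = 0.04322 mol
From the 1:2 ratio, n(MgO) = 1/2 × 0.04322 = 0.02161 mol
mass of MgO = 0.02161 × 40.30 = 0.8709 g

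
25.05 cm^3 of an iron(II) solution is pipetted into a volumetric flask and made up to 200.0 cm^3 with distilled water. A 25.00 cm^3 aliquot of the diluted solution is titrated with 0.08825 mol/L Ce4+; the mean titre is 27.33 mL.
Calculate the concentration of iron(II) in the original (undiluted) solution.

0.7703 mol/L

Ce^4+ + Fe^2+ → Ce^3+ + Fe^3+
n(Ce4+) = 0.02733 × 0.08825 = 2.412 × 10^-3 mol
n(Fe2+) in the aliquot = 2.412 × 10^-3 mol (1:1 ratio)
[Fe2+]_dilute = 2.412 × 10^-3 / 0.02500 = 0.09647 mol/L
Dilution factor = 200.0 / 25.05 = 7.984
[Fe2+]_stock = 0.09647 × 7.984 = 0.7703 mol/L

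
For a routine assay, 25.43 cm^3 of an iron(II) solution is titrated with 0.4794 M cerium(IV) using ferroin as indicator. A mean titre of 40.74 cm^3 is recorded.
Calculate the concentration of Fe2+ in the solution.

Ce^4+ + Fe^2+ → Ce^3+ + Fe^3+
n(Ce4+) = 0.04074 L × 0.4794 mol/L = 0.01953 mol
n(Fe2+) = 0.01953 mol (1:1 mole ratio)
[Fe2+] = 0.01953 mol / 0.02543 L = 0.7680 mol/L

0.7680 M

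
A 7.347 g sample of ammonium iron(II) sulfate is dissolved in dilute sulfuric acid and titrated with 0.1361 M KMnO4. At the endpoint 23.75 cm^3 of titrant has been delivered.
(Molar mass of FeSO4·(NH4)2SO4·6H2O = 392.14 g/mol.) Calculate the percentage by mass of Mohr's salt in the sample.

MnO4^- + 5 Fe^2+ + 8 H^+ → Mn^2+ + 5 Fe^3+ + 4 H2O
n(KMnO4) = 0.02375 L × 0.1361 mol/L = 3.232 × 10^-3 mol
From the 5:1 ratio, n(FeSO4·(NH4)2SO4·6H2O) = 5/1 × 3.232 × 10^-3 = 0.01616 mol
mass of FeSO4·(NH4)2SO4·6H2O = 0.01616 × 392.14 g/mol = 6.338 g
% FeSO4·(NH4)2SO4·6H2O = 6.338 / 7.347 × 100 = 86.26 %

86.26 %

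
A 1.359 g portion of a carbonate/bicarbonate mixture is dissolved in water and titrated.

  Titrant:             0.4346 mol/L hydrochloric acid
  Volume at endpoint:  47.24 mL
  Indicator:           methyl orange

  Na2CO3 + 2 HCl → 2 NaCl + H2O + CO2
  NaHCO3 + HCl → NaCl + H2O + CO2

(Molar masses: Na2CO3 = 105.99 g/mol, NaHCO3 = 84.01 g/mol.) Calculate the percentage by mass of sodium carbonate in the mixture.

45.99 %

n(HCl) = 0.04724 × 0.4346 = 0.02053 mol
Let x = n(Na2CO3), y = n(NaHCO3).
Titrant: 2x + 1y = 0.02053;  mass: 105.99x + 84.01y = 1.359
Solving, x = 5.897 × 10^-3 mol, y = 8.737 × 10^-3 mol
mass of Na2CO3 = 5.897 × 10^-3 × 105.99 = 0.6250 g
% Na2CO3 = 0.6250 / 1.359 × 100 = 45.99 %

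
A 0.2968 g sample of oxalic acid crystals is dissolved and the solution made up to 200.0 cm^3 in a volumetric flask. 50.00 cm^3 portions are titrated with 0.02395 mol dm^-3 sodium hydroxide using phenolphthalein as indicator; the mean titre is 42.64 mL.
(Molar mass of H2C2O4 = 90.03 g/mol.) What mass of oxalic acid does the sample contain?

H2C2O4 + 2 NaOH → Na2C2O4 + 2 H2O
n(NaOH) per titration = 0.04264 × 0.02395 = 1.021 × 10^-3 mol
From the 1:2 ratio, n(H2C2O4) in each aliquot = 1/2 × 1.021 × 10^-3 = 5.106 × 10^-4 mol
n(H2C2O4) in the whole flask = 5.106 × 10^-4 × 200.0/50.00 = 2.042 × 10^-3 mol
mass of H2C2O4 = 2.042 × 10^-3 × 90.03 = 0.1839 g

0.1839 g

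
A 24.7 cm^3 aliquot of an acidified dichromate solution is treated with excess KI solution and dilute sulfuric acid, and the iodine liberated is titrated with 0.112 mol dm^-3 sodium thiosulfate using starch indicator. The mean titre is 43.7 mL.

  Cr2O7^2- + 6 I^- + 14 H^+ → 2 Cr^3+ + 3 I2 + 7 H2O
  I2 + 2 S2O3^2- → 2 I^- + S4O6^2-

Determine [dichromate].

0.0330 mol/L

n(S2O3^2-) = 0.0437 × 0.112 = 4.89 × 10^-3 mol
n(I2) = n(S2O3^2-)/2 = 2.45 × 10^-3 mol
From the 1:3 ratio, n(Cr2O7^2-) in the aliquot = 1/3 × 2.45 × 10^-3 = 8.16 × 10^-4 mol
[Cr2O7^2-] = 8.16 × 10^-4 / 0.0247 = 0.0330 mol/L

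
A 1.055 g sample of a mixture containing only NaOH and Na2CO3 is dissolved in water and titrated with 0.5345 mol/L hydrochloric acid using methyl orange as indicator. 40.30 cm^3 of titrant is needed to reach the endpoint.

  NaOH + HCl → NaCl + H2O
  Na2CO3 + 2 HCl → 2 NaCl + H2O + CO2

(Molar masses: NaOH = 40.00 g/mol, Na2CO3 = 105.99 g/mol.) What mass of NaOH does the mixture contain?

n(HCl) = 0.04030 × 0.5345 = 0.02154 mol
Let x = n(NaOH), y = n(Na2CO3).
Titrant: 1x + 2y = 0.02154;  mass: 40.00x + 105.99y = 1.055
Solving, x = 6.659 × 10^-3 mol, y = 7.441 × 10^-3 mol
mass of NaOH = 6.659 × 10^-3 × 40.00 = 0.2664 g

0.2664 g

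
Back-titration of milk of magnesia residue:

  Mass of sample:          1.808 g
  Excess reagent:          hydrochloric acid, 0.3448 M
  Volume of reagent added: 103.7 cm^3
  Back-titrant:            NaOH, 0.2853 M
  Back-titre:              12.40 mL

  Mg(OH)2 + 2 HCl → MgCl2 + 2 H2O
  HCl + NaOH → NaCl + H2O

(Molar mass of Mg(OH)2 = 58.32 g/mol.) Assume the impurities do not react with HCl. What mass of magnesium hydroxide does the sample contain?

n(HCl) added = 0.1037 × 0.3448 = 0.03576 mol
n(NaOH) used in back-titration = 0.01240 × 0.2853 = 3.538 × 10^-3 mol
n(HCl) left over = 3.538 × 10^-3 mol (1:1 ratio)
n(HCl) consumed by analyte = 0.03576 − 3.538 × 10^-3 = 0.03222 mol
From the 1:2 ratio, n(Mg(OH)2) = 1/2 × 0.03222 = 0.01611 mol
mass of Mg(OH)2 = 0.01611 × 58.32 = 0.9395 g

0.9395 g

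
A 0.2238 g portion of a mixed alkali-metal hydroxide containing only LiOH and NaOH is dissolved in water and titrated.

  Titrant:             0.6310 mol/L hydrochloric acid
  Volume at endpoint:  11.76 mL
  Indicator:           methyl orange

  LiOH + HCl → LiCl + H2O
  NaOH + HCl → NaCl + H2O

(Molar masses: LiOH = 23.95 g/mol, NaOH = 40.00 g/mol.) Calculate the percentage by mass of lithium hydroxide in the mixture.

n(HCl) = 0.01176 × 0.6310 = 7.421 × 10^-3 mol
Let x = n(LiOH), y = n(NaOH).
Titrant: 1x + 1y = 7.421 × 10^-3;  mass: 23.95x + 40.00y = 0.2238
Solving, x = 4.550 × 10^-3 mol, y = 2.871 × 10^-3 mol
mass of LiOH = 4.550 × 10^-3 × 23.95 = 0.1090 g
% LiOH = 0.1090 / 0.2238 × 100 = 48.69 %

48.69 %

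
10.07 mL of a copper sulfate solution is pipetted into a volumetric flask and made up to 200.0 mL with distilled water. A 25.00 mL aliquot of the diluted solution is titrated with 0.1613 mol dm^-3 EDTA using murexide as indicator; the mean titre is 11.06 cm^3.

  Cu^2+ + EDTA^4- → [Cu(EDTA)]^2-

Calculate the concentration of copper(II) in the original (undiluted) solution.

1.417 mol/L

n(EDTA) = 0.01106 × 0.1613 = 1.784 × 10^-3 mol
n(Cu2+) in the aliquot = 1.784 × 10^-3 mol (1:1 ratio)
[Cu2+]_dilute = 1.784 × 10^-3 / 0.02500 = 0.07136 mol/L
Dilution factor = 200.0 / 10.07 = 19.86
[Cu2+]_stock = 0.07136 × 19.86 = 1.417 mol/L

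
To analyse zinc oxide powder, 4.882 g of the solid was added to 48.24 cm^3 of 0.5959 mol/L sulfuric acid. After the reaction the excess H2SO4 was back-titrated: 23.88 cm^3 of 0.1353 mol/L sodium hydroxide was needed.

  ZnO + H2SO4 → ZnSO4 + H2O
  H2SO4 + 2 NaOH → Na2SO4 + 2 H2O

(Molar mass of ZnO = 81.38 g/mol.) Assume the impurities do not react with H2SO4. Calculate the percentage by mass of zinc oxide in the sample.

45.23 %

n(H2SO4) added = 0.04824 × 0.5959 = 0.02875 mol
n(NaOH) used in back-titration = 0.02388 × 0.1353 = 3.231 × 10^-3 mol
From the 1:2 ratio, n(H2SO4) left over = 1/2 × 3.231 × 10^-3 = 1.615 × 10^-3 mol
n(H2SO4) consumed by analyte = 0.02875 − 1.615 × 10^-3 = 0.02713 mol
n(ZnO) = 0.02713 mol (1:1 ratio)
mass of ZnO = 0.02713 × 81.38 = 2.208 g
% ZnO = 2.208 / 4.882 × 100 = 45.23 %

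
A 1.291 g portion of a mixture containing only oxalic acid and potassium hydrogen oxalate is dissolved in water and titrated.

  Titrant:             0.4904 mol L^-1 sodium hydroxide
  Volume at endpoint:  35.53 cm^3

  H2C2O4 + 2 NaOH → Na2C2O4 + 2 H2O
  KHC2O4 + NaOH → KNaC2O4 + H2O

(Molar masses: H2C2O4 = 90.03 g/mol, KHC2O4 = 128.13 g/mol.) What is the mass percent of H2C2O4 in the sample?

39.50 %

n(NaOH) = 0.03553 × 0.4904 = 0.01742 mol
Let x = n(H2C2O4), y = n(KHC2O4).
Titrant: 2x + 1y = 0.01742;  mass: 90.03x + 128.13y = 1.291
Solving, x = 5.664 × 10^-3 mol, y = 6.096 × 10^-3 mol
mass of H2C2O4 = 5.664 × 10^-3 × 90.03 = 0.5099 g
% H2C2O4 = 0.5099 / 1.291 × 100 = 39.50 %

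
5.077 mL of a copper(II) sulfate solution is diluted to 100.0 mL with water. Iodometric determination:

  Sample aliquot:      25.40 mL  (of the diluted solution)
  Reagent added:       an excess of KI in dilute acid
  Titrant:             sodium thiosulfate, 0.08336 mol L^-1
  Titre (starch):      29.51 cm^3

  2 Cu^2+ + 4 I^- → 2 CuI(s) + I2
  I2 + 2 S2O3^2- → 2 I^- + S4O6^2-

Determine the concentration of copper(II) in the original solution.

1.908 mol/L

n(S2O3^2-) = 0.02951 × 0.08336 = 2.460 × 10^-3 mol
n(I2) = n(S2O3^2-)/2 = 1.230 × 10^-3 mol
From the 2:1 ratio, n(Cu2+) in the aliquot = 2/1 × 1.230 × 10^-3 = 2.460 × 10^-3 mol
[Cu2+]_dilute = 2.460 × 10^-3 / 0.02540 = 0.09685 mol/L
[Cu2+]_original = 0.09685 × 100.0/5.077 = 1.908 mol/L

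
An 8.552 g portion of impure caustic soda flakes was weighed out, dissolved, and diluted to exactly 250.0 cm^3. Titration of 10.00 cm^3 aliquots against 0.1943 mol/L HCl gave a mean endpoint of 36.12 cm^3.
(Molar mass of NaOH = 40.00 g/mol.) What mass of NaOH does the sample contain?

7.018 g

NaOH + HCl → NaCl + H2O
n(HCl) per titration = 0.03612 × 0.1943 = 7.018 × 10^-3 mol
n(NaOH) in each aliquot = 7.018 × 10^-3 mol (1:1 ratio)
n(NaOH) in the whole flask = 7.018 × 10^-3 × 250.0/10.00 = 0.1755 mol
mass of NaOH = 0.1755 × 40.00 = 7.018 g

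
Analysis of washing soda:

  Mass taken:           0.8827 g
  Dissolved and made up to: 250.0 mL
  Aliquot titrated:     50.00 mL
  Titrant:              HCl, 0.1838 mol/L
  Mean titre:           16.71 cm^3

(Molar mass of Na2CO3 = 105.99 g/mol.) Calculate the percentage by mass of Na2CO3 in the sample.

92.20 %

Na2CO3 + 2 HCl → 2 NaCl + H2O + CO2
n(HCl) per titration = 0.01671 × 0.1838 = 3.071 × 10^-3 mol
From the 1:2 ratio, n(Na2CO3) in each aliquot = 1/2 × 3.071 × 10^-3 = 1.536 × 10^-3 mol
n(Na2CO3) in the whole flask = 1.536 × 10^-3 × 250.0/50.00 = 7.678 × 10^-3 mol
mass of Na2CO3 = 7.678 × 10^-3 × 105.99 = 0.8138 g
% Na2CO3 = 0.8138 / 0.8827 × 100 = 92.20 %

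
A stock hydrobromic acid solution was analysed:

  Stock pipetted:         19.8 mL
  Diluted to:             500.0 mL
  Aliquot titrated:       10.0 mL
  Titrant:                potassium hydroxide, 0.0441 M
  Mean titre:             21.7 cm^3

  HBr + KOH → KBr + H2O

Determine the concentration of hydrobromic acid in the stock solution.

n(KOH) = 0.0217 × 0.0441 = 9.57 × 10^-4 mol
n(HBr) in the aliquot = 9.57 × 10^-4 mol (1:1 ratio)
[HBr]_dilute = 9.57 × 10^-4 / 0.0100 = 0.0957 mol/L
Dilution factor = 500.0 / 19.8 = 25.25
[HBr]_stock = 0.0957 × 25.25 = 2.42 mol/L

2.42 M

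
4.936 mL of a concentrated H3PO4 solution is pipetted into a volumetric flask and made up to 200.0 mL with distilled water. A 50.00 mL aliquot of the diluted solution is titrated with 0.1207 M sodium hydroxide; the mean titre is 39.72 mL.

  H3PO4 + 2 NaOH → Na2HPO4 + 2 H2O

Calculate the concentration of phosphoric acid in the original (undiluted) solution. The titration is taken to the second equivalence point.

n(NaOH) = 0.03972 × 0.1207 = 4.794 × 10^-3 mol
From the 1:2 ratio, n(H3PO4) in the aliquot = 1/2 × 4.794 × 10^-3 = 2.397 × 10^-3 mol
[H3PO4]_dilute = 2.397 × 10^-3 / 0.05000 = 0.04794 mol/L
Dilution factor = 200.0 / 4.936 = 40.52
[H3PO4]_stock = 0.04794 × 40.52 = 1.943 mol/L

1.943 M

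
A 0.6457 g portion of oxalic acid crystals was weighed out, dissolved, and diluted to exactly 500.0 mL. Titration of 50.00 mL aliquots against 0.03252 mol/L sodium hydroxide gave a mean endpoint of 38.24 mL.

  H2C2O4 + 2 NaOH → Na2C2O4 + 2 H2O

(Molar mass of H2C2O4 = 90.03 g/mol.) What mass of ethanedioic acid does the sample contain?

0.5598 g

n(NaOH) per titration = 0.03824 × 0.03252 = 1.244 × 10^-3 mol
From the 1:2 ratio, n(H2C2O4) in each aliquot = 1/2 × 1.244 × 10^-3 = 6.218 × 10^-4 mol
n(H2C2O4) in the whole flask = 6.218 × 10^-4 × 500.0/50.00 = 6.218 × 10^-3 mol
mass of H2C2O4 = 6.218 × 10^-3 × 90.03 = 0.5598 g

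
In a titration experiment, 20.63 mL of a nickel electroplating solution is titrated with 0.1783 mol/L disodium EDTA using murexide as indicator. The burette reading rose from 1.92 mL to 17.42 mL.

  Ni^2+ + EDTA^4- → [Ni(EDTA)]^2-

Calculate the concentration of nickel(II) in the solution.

n(EDTA) = 0.01550 L × 0.1783 mol/L = 2.764 × 10^-3 mol
n(Ni2+) = 2.764 × 10^-3 mol (1:1 mole ratio)
[Ni2+] = 2.764 × 10^-3 mol / 0.02063 L = 0.1340 mol/L

0.1340 mol/L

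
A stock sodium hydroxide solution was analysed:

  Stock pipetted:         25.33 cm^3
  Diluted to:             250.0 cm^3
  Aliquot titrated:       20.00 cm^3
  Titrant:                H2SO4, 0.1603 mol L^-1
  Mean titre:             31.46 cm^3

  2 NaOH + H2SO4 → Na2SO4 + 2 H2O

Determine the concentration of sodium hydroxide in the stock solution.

n(H2SO4) = 0.03146 × 0.1603 = 5.043 × 10^-3 mol
From the 2:1 ratio, n(NaOH) in the aliquot = 2/1 × 5.043 × 10^-3 = 0.01009 mol
[NaOH]_dilute = 0.01009 / 0.02000 = 0.5043 mol/L
Dilution factor = 250.0 / 25.33 = 9.870
[NaOH]_stock = 0.5043 × 9.870 = 4.977 mol/L

4.977 mol/L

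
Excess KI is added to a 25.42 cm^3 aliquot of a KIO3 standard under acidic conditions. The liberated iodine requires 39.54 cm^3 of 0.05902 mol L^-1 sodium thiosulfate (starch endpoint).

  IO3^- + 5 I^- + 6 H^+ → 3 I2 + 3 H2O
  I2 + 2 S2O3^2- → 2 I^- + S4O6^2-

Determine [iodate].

0.01530 mol/L

n(S2O3^2-) = 0.03954 × 0.05902 = 2.334 × 10^-3 mol
n(I2) = n(S2O3^2-)/2 = 1.167 × 10^-3 mol
From the 1:3 ratio, n(IO3^-) in the aliquot = 1/3 × 1.167 × 10^-3 = 3.889 × 10^-4 mol
[IO3^-] = 3.889 × 10^-4 / 0.02542 = 0.01530 mol/L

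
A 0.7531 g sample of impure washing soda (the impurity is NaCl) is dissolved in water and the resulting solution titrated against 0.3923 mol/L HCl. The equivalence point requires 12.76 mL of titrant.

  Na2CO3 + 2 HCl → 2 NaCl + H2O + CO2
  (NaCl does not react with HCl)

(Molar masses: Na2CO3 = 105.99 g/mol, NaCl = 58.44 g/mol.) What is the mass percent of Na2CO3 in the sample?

n(HCl) = 0.01276 × 0.3923 = 5.006 × 10^-3 mol
Let x = n(Na2CO3), y = n(NaCl).
Titrant: 2x = 5.006 × 10^-3;  mass: 105.99x + 58.44y = 0.7531
Solving, x = 2.503 × 10^-3 mol, y = 8.347 × 10^-3 mol
mass of Na2CO3 = 2.503 × 10^-3 × 105.99 = 0.2653 g
% Na2CO3 = 0.2653 / 0.7531 × 100 = 35.23 %

35.23 %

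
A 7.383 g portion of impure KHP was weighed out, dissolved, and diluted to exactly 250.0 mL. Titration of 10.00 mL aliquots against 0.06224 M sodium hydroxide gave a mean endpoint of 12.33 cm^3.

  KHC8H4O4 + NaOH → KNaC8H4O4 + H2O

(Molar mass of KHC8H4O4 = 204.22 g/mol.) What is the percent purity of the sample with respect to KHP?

n(NaOH) per titration = 0.01233 × 0.06224 = 7.674 × 10^-4 mol
n(KHC8H4O4) in each aliquot = 7.674 × 10^-4 mol (1:1 ratio)
n(KHC8H4O4) in the whole flask = 7.674 × 10^-4 × 250.0/10.00 = 0.01919 mol
mass of KHC8H4O4 = 0.01919 × 204.22 = 3.918 g
% KHC8H4O4 = 3.918 / 7.383 × 100 = 53.07 %

53.07 %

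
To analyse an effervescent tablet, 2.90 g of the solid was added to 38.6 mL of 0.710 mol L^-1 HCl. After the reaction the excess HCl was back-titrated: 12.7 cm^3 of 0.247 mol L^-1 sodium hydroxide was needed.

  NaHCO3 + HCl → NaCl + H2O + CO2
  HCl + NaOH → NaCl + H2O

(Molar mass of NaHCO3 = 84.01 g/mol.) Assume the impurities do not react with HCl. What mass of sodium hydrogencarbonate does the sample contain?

2.04 g

n(HCl) added = 0.0386 × 0.710 = 0.0274 mol
n(NaOH) used in back-titration = 0.0127 × 0.247 = 3.14 × 10^-3 mol
n(HCl) left over = 3.14 × 10^-3 mol (1:1 ratio)
n(HCl) consumed by analyte = 0.0274 − 3.14 × 10^-3 = 0.0243 mol
n(NaHCO3) = 0.0243 mol (1:1 ratio)
mass of NaHCO3 = 0.0243 × 84.01 = 2.04 g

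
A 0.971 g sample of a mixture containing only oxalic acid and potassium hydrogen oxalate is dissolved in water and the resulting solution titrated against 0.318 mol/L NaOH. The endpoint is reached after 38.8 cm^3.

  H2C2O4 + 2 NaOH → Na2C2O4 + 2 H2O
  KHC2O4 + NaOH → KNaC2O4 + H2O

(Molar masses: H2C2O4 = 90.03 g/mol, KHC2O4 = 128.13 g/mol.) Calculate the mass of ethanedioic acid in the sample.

n(NaOH) = 0.0388 × 0.318 = 0.0123 mol
Let x = n(H2C2O4), y = n(KHC2O4).
Titrant: 2x + 1y = 0.0123;  mass: 90.03x + 128.13y = 0.971
Solving, x = 3.67 × 10^-3 mol, y = 5.00 × 10^-3 mol
mass of H2C2O4 = 3.67 × 10^-3 × 90.03 = 0.330 g

0.330 g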